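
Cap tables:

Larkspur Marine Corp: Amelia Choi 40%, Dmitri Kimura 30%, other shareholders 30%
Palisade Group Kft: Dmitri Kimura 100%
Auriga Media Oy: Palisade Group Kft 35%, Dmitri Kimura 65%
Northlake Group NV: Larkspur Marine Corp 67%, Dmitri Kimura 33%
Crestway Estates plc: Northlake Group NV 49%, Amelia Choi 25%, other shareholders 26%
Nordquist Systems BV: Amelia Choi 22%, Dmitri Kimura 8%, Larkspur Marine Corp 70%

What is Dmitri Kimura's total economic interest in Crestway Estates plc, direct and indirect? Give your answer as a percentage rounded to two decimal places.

26.02%

Dmitri reaches Crestway along 2 paths.
Via Larkspur → Northlake: 30% × 67% × 49% = 9.849%.
Via Northlake: 33% × 49% = 16.17%.
Total: 9.849% + 16.17% = 26.019%.
Rounded: 26.02%.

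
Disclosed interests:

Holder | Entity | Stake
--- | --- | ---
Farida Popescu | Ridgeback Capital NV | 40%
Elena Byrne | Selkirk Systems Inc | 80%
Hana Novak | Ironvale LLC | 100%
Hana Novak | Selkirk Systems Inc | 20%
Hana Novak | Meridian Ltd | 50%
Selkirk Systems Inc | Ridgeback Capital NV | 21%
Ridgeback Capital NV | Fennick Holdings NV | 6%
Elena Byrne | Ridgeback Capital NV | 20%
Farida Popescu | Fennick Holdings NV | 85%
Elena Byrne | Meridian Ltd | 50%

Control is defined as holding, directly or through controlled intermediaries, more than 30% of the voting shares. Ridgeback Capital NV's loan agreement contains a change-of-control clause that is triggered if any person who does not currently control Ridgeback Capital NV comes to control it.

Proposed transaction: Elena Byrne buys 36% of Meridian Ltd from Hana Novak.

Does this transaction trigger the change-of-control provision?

No

The purchase adds only to Elena's holdings (Hana's stake shrinks), so Elena is the only person who could newly come to control Ridgeback.
Elena holds 80% of Selkirk, so Elena controls Selkirk.
Elena and Selkirk together hold 20% + 21% = 41% of Ridgeback, so Elena controls Ridgeback.
So Elena already controls Ridgeback before the transaction.
After the purchase, Elena's direct stake in Meridian rises to 50% + 36% = 86%, and Hana's stake falls to 14%.
Elena controlled Ridgeback already, so this is not a new person acquiring control; every other person's position is unchanged or reduced.
No new person acquires control, so the clause is not triggered.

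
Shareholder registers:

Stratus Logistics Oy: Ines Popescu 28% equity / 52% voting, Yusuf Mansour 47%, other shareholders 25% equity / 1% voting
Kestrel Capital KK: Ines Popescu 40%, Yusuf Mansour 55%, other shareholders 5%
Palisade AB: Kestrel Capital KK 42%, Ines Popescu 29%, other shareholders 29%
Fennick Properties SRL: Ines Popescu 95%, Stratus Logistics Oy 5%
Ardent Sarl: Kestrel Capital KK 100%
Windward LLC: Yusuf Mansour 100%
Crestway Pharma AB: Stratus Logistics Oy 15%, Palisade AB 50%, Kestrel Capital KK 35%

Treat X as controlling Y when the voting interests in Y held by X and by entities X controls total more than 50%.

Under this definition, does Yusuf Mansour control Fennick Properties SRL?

No

Yusuf holds 55% of Kestrel, so Yusuf controls Kestrel.
Kestrel holds 100% of Ardent, so Yusuf controls Ardent.
Yusuf holds 100% of Windward, so Yusuf controls Windward.
Neither Yusuf nor any entity Yusuf controls holds any voting interest in Fennick.
So Yusuf does not control Fennick.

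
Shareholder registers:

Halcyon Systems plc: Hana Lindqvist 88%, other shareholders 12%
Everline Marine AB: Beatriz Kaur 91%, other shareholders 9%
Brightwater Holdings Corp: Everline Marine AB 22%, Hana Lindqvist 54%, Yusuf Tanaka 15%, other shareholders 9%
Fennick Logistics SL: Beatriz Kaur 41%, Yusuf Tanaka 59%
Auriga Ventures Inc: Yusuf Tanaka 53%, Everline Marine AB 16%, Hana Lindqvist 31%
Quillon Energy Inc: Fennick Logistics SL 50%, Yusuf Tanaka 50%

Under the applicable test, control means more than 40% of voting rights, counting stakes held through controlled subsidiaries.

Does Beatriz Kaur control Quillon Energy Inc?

Beatriz holds 41% of Fennick, so Beatriz controls Fennick.
Fennick holds 50% of Quillon, so Beatriz controls Quillon.

Yes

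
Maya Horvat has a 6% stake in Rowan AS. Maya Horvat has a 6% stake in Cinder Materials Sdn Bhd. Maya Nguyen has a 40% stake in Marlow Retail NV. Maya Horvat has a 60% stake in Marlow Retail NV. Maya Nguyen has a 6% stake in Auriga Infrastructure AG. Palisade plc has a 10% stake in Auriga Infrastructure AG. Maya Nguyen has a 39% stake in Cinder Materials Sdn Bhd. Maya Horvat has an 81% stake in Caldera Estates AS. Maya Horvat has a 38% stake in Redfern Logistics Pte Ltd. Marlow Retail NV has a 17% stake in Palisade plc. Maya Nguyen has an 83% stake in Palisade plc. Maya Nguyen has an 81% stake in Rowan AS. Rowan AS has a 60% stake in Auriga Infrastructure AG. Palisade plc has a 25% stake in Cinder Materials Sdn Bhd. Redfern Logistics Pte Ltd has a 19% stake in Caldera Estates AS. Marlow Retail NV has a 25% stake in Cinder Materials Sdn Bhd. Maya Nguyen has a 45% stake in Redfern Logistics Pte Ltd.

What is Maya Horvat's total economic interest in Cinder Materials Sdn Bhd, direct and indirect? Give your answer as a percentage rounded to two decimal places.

23.55%

Maya Horvat reaches Cinder along 3 paths.
Via Marlow: 60% × 25% = 15%.
Direct stake: 6% = 6%.
Via Marlow → Palisade: 60% × 17% × 25% = 2.55%.
Total: 15% + 6% + 2.55% = 23.55%.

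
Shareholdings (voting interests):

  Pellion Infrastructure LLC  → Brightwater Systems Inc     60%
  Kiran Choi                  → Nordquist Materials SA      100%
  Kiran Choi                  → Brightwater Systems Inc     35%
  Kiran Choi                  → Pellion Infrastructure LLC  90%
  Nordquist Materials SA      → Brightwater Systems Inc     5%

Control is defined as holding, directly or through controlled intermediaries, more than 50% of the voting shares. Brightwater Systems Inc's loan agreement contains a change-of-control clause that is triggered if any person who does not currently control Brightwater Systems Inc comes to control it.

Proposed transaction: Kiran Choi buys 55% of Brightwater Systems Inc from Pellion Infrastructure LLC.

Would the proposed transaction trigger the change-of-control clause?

No

The purchase adds only to Kiran's holdings (Pellion's stake shrinks), so Kiran is the only person who could newly come to control Brightwater.
Kiran holds 100% of Nordquist, so Kiran controls Nordquist.
Kiran holds 90% of Pellion, so Kiran controls Pellion.
Kiran and Pellion and Nordquist together hold 35% + 60% + 5% = 100% of Brightwater, so Kiran controls Brightwater.
So Kiran already controls Brightwater before the transaction.
After the purchase, Kiran's direct stake in Brightwater rises to 35% + 55% = 90%, and Pellion's stake falls to 5%.
Kiran controlled Brightwater already, so this is not a new person acquiring control; every other person's position is unchanged or reduced.
No new person acquires control, so the clause is not triggered.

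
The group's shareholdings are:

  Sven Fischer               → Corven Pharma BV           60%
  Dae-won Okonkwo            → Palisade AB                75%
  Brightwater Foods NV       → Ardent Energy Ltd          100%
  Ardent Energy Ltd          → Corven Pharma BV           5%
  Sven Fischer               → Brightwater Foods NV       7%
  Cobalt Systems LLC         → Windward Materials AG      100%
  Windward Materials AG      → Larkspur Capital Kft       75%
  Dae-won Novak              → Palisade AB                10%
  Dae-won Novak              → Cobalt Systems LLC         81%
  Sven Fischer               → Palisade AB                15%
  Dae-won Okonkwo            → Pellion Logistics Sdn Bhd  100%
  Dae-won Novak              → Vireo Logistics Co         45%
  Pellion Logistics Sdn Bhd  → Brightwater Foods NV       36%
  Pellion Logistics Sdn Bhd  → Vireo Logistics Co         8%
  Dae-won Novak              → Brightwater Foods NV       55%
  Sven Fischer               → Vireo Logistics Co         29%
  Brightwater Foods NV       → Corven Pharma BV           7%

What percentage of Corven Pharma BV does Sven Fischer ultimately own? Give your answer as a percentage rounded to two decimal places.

60.84%

Sven reaches Corven along 3 paths.
Direct stake: 60% = 60%.
Via Brightwater → Ardent: 7% × 100% × 5% = 0.35%.
Via Brightwater: 7% × 7% = 0.49%.
Total: 60% + 0.35% + 0.49% = 60.84%.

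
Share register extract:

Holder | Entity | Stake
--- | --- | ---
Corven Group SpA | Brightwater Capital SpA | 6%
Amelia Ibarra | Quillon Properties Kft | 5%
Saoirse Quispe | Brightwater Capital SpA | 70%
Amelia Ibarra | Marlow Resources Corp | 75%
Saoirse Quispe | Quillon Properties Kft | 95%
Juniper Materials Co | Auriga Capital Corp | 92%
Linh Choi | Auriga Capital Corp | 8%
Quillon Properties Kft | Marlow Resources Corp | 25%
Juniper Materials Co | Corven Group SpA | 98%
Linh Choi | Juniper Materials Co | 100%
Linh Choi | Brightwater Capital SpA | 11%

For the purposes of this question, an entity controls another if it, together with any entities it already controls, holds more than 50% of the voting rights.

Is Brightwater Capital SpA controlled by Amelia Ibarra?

Amelia holds 75% of Marlow, so Amelia controls Marlow.
Neither Amelia nor any entity Amelia controls holds any voting interest in Brightwater.
So Amelia does not control Brightwater.

No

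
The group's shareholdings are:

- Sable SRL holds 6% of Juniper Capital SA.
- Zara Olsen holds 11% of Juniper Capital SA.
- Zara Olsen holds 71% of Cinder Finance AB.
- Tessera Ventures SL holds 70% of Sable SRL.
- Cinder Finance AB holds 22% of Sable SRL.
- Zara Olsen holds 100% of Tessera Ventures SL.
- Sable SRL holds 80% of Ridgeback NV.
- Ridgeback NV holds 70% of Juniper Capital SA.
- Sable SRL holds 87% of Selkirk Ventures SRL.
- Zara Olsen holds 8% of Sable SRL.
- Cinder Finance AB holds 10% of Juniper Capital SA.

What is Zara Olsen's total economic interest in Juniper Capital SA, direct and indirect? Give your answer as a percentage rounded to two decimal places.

76.14%

Zara reaches Juniper along 8 paths.
Via Sable → Ridgeback: 8% × 80% × 70% = 4.48%.
Via Cinder → Sable → Ridgeback: 71% × 22% × 80% × 70% = 8.7472%.
Via Tessera → Sable → Ridgeback: 100% × 70% × 80% × 70% = 39.2%.
Via Cinder: 71% × 10% = 7.1%.
Via Sable: 8% × 6% = 0.48%.
Via Cinder → Sable: 71% × 22% × 6% = 0.9372%.
Via Tessera → Sable: 100% × 70% × 6% = 4.2%.
Direct stake: 11% = 11%.
Total: 4.48% + 8.7472% + 39.2% + 7.1% + 0.48% + 0.9372% + 4.2% + 11% = 76.1444%.
Rounded: 76.14%.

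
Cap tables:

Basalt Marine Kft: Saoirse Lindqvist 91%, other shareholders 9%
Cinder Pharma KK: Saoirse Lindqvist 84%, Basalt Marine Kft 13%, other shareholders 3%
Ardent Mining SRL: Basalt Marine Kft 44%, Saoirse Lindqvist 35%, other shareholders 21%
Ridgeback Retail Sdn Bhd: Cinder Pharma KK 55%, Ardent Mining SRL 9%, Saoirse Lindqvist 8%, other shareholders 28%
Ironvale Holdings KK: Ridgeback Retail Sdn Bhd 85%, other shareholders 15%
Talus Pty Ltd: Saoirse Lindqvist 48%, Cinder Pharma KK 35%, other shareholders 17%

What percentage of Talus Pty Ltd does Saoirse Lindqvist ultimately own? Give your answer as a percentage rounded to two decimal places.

81.54%

Saoirse reaches Talus along 3 paths.
Direct stake: 48% = 48%.
Via Cinder: 84% × 35% = 29.4%.
Via Basalt → Cinder: 91% × 13% × 35% = 4.1405%.
Total: 48% + 29.4% + 4.1405% = 81.5405%.
Rounded: 81.54%.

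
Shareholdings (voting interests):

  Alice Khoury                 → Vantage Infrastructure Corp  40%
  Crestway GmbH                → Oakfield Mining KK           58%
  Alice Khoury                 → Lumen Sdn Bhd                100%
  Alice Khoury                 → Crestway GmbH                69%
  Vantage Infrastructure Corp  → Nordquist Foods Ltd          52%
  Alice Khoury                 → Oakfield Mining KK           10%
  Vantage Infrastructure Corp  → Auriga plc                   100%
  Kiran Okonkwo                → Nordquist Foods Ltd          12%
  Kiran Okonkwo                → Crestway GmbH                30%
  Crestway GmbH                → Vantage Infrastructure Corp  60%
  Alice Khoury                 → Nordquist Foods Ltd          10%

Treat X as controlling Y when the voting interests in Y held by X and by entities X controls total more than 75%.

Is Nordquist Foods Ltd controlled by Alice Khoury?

No

Alice holds 100% of Lumen, so Alice controls Lumen.
In Nordquist, Alice's side holds only 10%, not > 75%.
So Alice does not control Nordquist.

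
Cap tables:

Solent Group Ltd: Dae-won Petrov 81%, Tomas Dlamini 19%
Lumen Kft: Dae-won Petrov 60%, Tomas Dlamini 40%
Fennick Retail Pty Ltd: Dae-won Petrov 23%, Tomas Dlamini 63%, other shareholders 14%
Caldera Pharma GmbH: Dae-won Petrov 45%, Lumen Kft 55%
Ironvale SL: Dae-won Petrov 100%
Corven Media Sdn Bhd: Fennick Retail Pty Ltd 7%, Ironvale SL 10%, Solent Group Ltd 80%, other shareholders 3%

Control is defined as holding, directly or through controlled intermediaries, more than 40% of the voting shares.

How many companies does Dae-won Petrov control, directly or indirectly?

Dae-won holds 81% of Solent, so Dae-won controls Solent.
Dae-won holds 60% of Lumen, so Dae-won controls Lumen.
Dae-won and Lumen together hold 45% + 55% = 100% of Caldera, so Dae-won controls Caldera.
Dae-won holds 100% of Ironvale, so Dae-won controls Ironvale.
Ironvale and Solent together hold 10% + 80% = 90% of Corven, so Dae-won controls Corven.
No other company's threshold is met.
Dae-won controls 5 companies.

5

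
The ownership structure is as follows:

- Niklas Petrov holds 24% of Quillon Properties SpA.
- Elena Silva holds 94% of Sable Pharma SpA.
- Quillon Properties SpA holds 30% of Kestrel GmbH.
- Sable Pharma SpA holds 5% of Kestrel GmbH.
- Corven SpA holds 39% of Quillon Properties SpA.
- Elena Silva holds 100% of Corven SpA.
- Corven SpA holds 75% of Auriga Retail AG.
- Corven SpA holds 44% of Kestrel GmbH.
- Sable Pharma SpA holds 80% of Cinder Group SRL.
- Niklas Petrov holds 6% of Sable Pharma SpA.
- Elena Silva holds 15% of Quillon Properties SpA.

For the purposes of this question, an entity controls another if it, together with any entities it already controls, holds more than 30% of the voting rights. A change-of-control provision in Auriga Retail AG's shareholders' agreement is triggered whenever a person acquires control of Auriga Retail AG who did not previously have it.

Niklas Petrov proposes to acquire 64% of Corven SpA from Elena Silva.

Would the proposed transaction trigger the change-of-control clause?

Yes

The purchase adds only to Niklas's holdings (Elena's stake shrinks), so Niklas is the only person who could newly come to control Auriga.
Niklas's largest direct stake is 24% in Quillon, which does not meet the threshold, so Niklas controls no company.
Neither Niklas nor any entity Niklas controls holds any voting interest in Auriga.
So before the transaction, Niklas does not control Auriga.
After the purchase, Niklas holds 64% of Corven directly, and Elena's stake falls to 36%.
Niklas holds 64% of Corven, so Niklas controls Corven.
Corven holds 75% of Auriga, so Niklas controls Auriga.
Niklas did not control Auriga before and does after, so the clause is triggered.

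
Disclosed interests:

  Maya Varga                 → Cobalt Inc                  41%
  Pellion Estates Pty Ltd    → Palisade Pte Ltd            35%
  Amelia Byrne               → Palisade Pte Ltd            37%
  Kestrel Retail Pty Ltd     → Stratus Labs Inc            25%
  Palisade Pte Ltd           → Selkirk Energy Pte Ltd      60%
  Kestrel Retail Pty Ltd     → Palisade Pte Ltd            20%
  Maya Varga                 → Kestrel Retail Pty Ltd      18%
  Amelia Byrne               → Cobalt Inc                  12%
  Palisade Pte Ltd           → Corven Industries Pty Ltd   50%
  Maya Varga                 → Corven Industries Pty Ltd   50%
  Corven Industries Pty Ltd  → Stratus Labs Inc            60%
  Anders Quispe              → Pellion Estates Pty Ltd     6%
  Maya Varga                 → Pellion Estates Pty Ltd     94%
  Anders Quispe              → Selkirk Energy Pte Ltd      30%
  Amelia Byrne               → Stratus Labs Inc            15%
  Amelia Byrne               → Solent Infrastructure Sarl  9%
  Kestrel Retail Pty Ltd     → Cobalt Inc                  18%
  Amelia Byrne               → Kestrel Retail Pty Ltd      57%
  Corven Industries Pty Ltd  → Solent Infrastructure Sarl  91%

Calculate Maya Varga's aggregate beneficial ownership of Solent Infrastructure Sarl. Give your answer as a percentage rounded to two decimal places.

Maya reaches Solent along 3 paths.
Via Corven: 50% × 91% = 45.5%.
Via Pellion → Palisade → Corven: 94% × 35% × 50% × 91% = 14.9695%.
Via Kestrel → Palisade → Corven: 18% × 20% × 50% × 91% = 1.638%.
Total: 45.5% + 14.9695% + 1.638% = 62.1075%.
Rounded: 62.11%.

62.11%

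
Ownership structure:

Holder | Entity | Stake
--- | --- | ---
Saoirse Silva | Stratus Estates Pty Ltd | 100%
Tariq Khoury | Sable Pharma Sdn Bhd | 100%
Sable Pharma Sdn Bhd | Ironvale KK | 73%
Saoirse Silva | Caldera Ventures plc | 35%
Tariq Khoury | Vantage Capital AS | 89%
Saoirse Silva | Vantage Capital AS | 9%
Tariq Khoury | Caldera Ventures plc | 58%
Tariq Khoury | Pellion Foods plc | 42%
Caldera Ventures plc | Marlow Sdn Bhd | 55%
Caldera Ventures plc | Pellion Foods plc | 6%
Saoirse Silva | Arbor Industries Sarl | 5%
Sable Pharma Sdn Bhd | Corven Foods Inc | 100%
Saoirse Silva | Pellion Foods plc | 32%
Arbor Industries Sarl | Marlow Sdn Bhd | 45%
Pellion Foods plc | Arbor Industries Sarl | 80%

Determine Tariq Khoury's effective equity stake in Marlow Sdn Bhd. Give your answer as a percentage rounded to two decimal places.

Tariq reaches Marlow along 3 paths.
Via Caldera: 58% × 55% = 31.9%.
Via Pellion → Arbor: 42% × 80% × 45% = 15.12%.
Via Caldera → Pellion → Arbor: 58% × 6% × 80% × 45% = 1.2528%.
Total: 31.9% + 15.12% + 1.2528% = 48.2728%.
Rounded: 48.27%.

48.27%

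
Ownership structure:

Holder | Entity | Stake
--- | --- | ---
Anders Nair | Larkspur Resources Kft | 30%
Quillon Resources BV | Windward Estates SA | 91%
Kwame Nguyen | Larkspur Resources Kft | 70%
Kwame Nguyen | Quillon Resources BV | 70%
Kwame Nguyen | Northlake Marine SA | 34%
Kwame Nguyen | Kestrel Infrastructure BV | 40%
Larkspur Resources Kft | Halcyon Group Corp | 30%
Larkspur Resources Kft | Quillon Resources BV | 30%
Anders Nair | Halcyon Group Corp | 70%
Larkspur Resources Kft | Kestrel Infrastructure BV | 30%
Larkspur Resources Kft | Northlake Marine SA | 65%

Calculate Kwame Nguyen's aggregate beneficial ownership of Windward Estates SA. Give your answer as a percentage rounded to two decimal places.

82.81%

Kwame reaches Windward along 2 paths.
Via Larkspur → Quillon: 70% × 30% × 91% = 19.11%.
Via Quillon: 70% × 91% = 63.7%.
Total: 19.11% + 63.7% = 82.81%.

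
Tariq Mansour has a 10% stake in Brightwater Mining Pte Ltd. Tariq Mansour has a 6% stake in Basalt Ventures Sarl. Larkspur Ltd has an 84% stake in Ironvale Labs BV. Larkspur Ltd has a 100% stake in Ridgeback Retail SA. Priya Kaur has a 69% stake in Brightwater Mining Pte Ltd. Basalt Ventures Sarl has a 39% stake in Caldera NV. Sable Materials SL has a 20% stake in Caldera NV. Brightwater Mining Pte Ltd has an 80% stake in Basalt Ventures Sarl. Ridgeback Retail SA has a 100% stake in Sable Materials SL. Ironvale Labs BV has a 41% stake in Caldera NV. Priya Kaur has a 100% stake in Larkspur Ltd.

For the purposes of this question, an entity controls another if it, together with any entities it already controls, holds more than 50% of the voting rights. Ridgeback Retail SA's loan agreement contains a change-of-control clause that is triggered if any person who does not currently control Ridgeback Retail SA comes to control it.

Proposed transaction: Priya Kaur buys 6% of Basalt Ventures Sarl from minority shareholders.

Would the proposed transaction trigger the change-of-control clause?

No

The purchase changes only Priya's holdings, so Priya is the only person who could newly come to control Ridgeback.
Priya holds 100% of Larkspur, so Priya controls Larkspur.
Larkspur holds 100% of Ridgeback, so Priya controls Ridgeback.
So Priya already controls Ridgeback before the transaction.
After the purchase, Priya holds 6% of Basalt directly.
Priya controlled Ridgeback already, so this is not a new person acquiring control; every other person's position is unchanged or reduced.
No new person acquires control, so the clause is not triggered.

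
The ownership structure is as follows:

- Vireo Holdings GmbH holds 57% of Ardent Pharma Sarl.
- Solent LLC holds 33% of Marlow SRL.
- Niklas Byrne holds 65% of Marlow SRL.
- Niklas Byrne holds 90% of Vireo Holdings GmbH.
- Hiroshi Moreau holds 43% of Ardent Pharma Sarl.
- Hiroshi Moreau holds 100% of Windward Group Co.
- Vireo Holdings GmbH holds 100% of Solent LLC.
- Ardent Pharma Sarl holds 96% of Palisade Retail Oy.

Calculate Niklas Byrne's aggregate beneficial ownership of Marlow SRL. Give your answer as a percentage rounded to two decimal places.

94.70%

Niklas reaches Marlow along 2 paths.
Via Vireo → Solent: 90% × 100% × 33% = 29.7%.
Direct stake: 65% = 65%.
Total: 29.7% + 65% = 94.7%.
Rounded: 94.70%.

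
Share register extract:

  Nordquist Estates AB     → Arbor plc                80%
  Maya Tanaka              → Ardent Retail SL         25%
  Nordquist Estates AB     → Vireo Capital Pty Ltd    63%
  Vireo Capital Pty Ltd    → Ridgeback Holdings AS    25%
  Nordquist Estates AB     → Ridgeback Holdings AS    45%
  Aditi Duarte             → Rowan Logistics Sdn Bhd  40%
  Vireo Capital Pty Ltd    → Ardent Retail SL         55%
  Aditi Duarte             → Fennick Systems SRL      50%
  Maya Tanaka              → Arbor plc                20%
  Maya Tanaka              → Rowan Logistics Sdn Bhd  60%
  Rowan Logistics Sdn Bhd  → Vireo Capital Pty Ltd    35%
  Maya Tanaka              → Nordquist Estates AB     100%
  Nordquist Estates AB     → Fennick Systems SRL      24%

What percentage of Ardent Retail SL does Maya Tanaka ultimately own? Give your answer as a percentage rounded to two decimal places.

Maya reaches Ardent along 3 paths.
Direct stake: 25% = 25%.
Via Rowan → Vireo: 60% × 35% × 55% = 11.55%.
Via Nordquist → Vireo: 100% × 63% × 55% = 34.65%.
Total: 25% + 11.55% + 34.65% = 71.2%.
Rounded: 71.20%.

71.20%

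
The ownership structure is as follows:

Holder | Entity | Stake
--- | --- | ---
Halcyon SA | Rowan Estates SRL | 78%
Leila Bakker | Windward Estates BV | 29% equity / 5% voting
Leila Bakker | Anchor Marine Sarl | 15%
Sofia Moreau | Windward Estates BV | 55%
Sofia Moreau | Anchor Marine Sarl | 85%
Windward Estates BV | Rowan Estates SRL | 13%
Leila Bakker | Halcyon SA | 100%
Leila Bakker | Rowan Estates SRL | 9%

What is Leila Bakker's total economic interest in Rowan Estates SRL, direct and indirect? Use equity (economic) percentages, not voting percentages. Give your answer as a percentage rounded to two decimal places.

90.77%

Leila reaches Rowan along 3 paths.
Via Windward: 29% × 13% = 3.77%.
Direct stake: 9% = 9%.
Via Halcyon: 100% × 78% = 78%.
Total: 3.77% + 9% + 78% = 90.77%.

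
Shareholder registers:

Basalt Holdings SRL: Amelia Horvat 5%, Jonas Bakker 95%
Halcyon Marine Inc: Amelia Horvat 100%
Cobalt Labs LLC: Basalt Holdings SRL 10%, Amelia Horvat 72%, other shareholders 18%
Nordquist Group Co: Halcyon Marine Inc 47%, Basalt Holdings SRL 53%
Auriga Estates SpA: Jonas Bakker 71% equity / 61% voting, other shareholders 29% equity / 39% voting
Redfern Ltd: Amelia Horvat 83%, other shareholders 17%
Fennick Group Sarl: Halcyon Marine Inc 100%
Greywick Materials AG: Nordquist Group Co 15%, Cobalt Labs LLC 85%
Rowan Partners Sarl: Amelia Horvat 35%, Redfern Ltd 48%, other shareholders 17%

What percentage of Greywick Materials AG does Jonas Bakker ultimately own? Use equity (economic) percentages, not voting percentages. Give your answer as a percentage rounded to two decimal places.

Jonas reaches Greywick along 2 paths.
Via Basalt → Nordquist: 95% × 53% × 15% = 7.5525%.
Via Basalt → Cobalt: 95% × 10% × 85% = 8.075%.
Total: 7.5525% + 8.075% = 15.6275%.
Rounded: 15.63%.

15.63%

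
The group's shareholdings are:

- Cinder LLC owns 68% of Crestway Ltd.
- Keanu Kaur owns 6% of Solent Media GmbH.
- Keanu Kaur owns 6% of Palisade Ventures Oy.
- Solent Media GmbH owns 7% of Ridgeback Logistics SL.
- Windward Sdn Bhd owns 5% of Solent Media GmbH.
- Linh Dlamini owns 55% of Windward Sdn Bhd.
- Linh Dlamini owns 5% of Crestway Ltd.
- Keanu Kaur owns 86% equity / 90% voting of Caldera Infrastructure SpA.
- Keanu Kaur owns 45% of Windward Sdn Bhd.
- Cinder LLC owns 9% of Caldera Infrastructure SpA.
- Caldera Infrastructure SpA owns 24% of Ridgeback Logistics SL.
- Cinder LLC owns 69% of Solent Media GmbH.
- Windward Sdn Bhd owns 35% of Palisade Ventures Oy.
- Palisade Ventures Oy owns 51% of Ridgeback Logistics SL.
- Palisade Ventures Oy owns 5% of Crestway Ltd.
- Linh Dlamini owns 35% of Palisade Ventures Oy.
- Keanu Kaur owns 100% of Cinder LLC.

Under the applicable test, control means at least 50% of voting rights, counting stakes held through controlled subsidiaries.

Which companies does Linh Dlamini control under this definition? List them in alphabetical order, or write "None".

Linh holds 55% of Windward, so Linh controls Windward.
Windward and Linh together hold 35% + 35% = 70% of Palisade, so Linh controls Palisade.
Palisade holds 51% of Ridgeback, so Linh controls Ridgeback.
No other company's threshold is met.

Palisade Ventures Oy, Ridgeback Logistics SL, Windward Sdn Bhd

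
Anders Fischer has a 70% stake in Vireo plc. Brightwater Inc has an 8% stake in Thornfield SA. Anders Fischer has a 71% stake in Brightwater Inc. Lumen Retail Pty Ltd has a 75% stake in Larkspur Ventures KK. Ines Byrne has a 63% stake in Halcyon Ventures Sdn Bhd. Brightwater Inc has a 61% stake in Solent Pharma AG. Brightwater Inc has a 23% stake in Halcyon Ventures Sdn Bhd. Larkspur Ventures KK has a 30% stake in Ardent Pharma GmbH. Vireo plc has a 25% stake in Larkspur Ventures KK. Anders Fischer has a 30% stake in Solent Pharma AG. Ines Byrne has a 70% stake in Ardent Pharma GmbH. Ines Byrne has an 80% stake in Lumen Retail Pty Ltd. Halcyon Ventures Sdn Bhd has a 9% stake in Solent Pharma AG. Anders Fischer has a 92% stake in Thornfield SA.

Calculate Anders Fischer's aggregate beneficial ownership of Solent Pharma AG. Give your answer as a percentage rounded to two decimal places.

74.78%

Anders reaches Solent along 3 paths.
Via Brightwater: 71% × 61% = 43.31%.
Via Brightwater → Halcyon: 71% × 23% × 9% = 1.4697%.
Direct stake: 30% = 30%.
Total: 43.31% + 1.4697% + 30% = 74.7797%.
Rounded: 74.78%.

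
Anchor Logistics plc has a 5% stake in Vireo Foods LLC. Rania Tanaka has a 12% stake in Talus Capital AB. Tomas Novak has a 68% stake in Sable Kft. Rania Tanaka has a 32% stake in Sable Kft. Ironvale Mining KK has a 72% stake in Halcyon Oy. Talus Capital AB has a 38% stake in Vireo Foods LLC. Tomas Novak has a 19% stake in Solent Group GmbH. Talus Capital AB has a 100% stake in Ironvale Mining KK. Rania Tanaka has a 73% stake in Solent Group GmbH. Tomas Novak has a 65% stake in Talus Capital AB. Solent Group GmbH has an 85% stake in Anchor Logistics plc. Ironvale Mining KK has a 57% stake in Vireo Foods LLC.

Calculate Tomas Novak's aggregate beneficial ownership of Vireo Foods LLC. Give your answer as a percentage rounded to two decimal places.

Tomas reaches Vireo along 3 paths.
Via Talus: 65% × 38% = 24.7%.
Via Solent → Anchor: 19% × 85% × 5% = 0.8075%.
Via Talus → Ironvale: 65% × 100% × 57% = 37.05%.
Total: 24.7% + 0.8075% + 37.05% = 62.5575%.
Rounded: 62.56%.

62.56%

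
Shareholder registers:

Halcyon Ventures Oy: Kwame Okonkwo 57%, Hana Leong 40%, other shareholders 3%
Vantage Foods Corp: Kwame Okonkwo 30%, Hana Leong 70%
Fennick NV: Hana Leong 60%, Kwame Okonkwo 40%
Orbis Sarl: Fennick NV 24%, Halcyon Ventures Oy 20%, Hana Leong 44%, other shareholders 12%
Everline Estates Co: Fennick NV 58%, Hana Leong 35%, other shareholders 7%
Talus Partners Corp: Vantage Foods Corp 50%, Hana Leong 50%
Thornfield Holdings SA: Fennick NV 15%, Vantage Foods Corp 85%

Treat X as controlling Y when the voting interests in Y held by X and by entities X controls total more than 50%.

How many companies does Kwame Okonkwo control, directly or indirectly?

Kwame holds 57% of Halcyon, so Kwame controls Halcyon.
No other company's threshold is met.
Kwame controls 1 company.

1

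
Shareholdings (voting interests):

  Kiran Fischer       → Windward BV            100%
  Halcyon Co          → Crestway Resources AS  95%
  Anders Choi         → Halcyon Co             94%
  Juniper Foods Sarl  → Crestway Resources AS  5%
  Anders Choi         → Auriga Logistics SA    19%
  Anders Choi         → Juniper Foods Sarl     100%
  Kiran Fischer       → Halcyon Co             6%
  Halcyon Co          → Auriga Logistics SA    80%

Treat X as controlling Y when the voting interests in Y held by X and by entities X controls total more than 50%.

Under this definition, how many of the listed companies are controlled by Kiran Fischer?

1

Kiran holds 100% of Windward, so Kiran controls Windward.
No other company's threshold is met.
Kiran controls 1 company.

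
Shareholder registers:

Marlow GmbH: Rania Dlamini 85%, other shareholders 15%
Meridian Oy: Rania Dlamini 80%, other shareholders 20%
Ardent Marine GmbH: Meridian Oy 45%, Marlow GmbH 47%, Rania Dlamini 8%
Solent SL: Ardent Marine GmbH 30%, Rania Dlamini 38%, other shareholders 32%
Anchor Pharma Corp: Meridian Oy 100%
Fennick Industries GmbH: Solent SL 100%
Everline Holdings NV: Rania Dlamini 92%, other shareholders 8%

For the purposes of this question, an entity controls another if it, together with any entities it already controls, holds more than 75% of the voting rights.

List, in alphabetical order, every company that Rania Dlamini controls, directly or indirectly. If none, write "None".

Rania holds 85% of Marlow, so Rania controls Marlow.
Rania holds 80% of Meridian, so Rania controls Meridian.
Meridian and Marlow and Rania together hold 45% + 47% + 8% = 100% of Ardent, so Rania controls Ardent.
Meridian holds 100% of Anchor, so Rania controls Anchor.
Rania holds 92% of Everline, so Rania controls Everline.
No other company's threshold is met.

Anchor Pharma Corp, Ardent Marine GmbH, Everline Holdings NV, Marlow GmbH, Meridian Oy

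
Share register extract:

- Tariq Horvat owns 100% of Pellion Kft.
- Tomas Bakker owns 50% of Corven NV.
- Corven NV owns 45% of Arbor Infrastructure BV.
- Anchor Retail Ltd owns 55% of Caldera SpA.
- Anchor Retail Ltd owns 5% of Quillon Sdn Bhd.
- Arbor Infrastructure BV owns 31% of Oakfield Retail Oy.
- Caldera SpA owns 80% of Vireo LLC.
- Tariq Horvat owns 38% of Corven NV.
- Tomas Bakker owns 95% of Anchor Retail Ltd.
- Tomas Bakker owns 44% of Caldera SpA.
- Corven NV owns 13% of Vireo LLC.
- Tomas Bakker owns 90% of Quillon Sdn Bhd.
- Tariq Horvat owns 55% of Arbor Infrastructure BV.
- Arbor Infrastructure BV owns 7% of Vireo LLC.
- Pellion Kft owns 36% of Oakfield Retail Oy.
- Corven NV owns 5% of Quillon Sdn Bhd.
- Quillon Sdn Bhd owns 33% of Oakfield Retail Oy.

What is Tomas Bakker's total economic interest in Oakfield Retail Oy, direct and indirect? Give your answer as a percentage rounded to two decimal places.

39.07%

Tomas reaches Oakfield along 4 paths.
Via Corven → Arbor: 50% × 45% × 31% = 6.975%.
Via Anchor → Quillon: 95% × 5% × 33% = 1.5675%.
Via Corven → Quillon: 50% × 5% × 33% = 0.825%.
Via Quillon: 90% × 33% = 29.7%.
Total: 6.975% + 1.5675% + 0.825% + 29.7% = 39.0675%.
Rounded: 39.07%.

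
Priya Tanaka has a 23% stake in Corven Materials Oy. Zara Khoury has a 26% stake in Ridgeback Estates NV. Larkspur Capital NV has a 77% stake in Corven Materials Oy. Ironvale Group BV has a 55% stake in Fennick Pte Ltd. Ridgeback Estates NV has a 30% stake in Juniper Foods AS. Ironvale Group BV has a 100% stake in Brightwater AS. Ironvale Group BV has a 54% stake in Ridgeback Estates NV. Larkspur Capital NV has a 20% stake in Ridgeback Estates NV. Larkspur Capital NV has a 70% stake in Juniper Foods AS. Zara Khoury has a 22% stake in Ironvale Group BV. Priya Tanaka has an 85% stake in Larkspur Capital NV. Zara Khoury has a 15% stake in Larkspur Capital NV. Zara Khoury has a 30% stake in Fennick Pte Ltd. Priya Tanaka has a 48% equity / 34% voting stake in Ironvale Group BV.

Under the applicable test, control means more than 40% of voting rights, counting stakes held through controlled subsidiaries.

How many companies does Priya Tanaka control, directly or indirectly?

3

Priya holds 85% of Larkspur, so Priya controls Larkspur.
Larkspur holds 70% of Juniper, so Priya controls Juniper.
Priya and Larkspur together hold 23% + 77% = 100% of Corven, so Priya controls Corven.
No other company's threshold is met.
Priya controls 3 companies.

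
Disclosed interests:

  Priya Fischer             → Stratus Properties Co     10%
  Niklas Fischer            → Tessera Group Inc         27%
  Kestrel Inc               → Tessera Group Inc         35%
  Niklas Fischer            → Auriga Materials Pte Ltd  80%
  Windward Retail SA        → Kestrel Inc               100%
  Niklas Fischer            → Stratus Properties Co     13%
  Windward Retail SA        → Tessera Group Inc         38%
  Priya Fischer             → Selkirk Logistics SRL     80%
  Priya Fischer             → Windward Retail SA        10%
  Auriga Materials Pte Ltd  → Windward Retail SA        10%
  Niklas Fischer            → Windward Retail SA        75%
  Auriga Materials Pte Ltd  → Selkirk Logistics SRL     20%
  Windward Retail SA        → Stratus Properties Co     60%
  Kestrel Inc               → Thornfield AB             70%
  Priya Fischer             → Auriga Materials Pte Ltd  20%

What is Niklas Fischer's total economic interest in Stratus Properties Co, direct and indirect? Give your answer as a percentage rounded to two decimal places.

62.80%

Niklas reaches Stratus along 3 paths.
Direct stake: 13% = 13%.
Via Windward: 75% × 60% = 45%.
Via Auriga → Windward: 80% × 10% × 60% = 4.8%.
Total: 13% + 45% + 4.8% = 62.8%.
Rounded: 62.80%.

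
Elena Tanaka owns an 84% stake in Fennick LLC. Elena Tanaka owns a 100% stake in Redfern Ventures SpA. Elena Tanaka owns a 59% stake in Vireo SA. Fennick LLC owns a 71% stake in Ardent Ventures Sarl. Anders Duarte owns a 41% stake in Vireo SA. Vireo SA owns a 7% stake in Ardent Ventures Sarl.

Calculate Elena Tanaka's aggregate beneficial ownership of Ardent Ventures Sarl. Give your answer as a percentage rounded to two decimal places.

63.77%

Elena reaches Ardent along 2 paths.
Via Fennick: 84% × 71% = 59.64%.
Via Vireo: 59% × 7% = 4.13%.
Total: 59.64% + 4.13% = 63.77%.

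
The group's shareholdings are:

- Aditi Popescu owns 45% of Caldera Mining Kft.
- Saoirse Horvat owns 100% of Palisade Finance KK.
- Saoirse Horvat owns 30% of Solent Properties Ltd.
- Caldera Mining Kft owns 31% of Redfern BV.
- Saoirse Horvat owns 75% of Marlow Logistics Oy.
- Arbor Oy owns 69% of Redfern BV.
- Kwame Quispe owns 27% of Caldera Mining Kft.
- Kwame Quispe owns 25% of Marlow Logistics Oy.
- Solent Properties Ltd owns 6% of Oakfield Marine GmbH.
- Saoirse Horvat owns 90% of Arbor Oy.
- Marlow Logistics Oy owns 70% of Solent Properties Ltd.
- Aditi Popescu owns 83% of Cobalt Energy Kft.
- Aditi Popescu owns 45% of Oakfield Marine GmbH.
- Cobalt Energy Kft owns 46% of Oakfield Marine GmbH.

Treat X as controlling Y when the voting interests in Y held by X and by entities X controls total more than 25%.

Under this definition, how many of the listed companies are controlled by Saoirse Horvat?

Saoirse holds 75% of Marlow, so Saoirse controls Marlow.
Saoirse holds 90% of Arbor, so Saoirse controls Arbor.
Marlow and Saoirse together hold 70% + 30% = 100% of Solent, so Saoirse controls Solent.
Arbor holds 69% of Redfern, so Saoirse controls Redfern.
Saoirse holds 100% of Palisade, so Saoirse controls Palisade.
No other company's threshold is met.
Saoirse controls 5 companies.

5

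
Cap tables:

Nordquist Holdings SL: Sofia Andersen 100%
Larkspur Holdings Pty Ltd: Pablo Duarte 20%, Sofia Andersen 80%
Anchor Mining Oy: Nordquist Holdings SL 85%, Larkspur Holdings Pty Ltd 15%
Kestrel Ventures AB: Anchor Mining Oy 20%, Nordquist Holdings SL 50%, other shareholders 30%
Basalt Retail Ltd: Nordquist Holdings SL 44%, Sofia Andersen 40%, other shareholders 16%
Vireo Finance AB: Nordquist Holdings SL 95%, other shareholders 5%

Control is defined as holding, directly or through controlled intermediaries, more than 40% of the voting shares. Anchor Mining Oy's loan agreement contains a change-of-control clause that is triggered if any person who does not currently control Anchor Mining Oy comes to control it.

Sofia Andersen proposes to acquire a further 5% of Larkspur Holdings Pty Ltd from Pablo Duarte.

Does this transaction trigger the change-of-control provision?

The purchase adds only to Sofia's holdings (Pablo's stake shrinks), so Sofia is the only person who could newly come to control Anchor.
Sofia holds 100% of Nordquist, so Sofia controls Nordquist.
Sofia holds 80% of Larkspur, so Sofia controls Larkspur.
Nordquist and Larkspur together hold 85% + 15% = 100% of Anchor, so Sofia controls Anchor.
So Sofia already controls Anchor before the transaction.
After the purchase, Sofia's direct stake in Larkspur rises to 80% + 5% = 85%, and Pablo's stake falls to 15%.
Sofia controlled Anchor already, so this is not a new person acquiring control; every other person's position is unchanged or reduced.
No new person acquires control, so the clause is not triggered.

No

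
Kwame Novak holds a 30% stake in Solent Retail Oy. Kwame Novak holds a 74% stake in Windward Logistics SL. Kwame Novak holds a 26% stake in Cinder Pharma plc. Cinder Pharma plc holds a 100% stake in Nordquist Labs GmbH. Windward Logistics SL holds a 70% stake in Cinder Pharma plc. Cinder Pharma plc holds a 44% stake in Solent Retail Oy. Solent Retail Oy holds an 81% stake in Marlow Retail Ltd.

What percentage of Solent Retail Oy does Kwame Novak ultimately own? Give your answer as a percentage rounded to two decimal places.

Kwame reaches Solent along 3 paths.
Direct stake: 30% = 30%.
Via Windward → Cinder: 74% × 70% × 44% = 22.792%.
Via Cinder: 26% × 44% = 11.44%.
Total: 30% + 22.792% + 11.44% = 64.232%.
Rounded: 64.23%.

64.23%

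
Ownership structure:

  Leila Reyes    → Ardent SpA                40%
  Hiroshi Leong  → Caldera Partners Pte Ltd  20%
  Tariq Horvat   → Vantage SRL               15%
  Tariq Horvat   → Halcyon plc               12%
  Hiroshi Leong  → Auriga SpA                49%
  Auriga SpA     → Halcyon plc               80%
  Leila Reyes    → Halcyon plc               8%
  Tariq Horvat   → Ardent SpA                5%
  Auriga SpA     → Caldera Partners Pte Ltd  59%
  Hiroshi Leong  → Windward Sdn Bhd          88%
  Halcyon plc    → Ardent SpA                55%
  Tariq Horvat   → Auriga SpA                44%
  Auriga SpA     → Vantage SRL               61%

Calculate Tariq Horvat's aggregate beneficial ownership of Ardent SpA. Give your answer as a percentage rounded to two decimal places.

30.96%

Tariq reaches Ardent along 3 paths.
Direct stake: 5% = 5%.
Via Halcyon: 12% × 55% = 6.6%.
Via Auriga → Halcyon: 44% × 80% × 55% = 19.36%.
Total: 5% + 6.6% + 19.36% = 30.96%.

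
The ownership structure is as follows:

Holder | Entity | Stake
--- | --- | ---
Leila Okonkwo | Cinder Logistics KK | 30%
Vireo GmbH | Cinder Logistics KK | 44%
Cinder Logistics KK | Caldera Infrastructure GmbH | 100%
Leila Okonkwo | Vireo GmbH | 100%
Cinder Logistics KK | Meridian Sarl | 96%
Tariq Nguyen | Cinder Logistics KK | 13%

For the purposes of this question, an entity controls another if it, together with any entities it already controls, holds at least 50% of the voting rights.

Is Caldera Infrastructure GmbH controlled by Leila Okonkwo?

Leila holds 100% of Vireo, so Leila controls Vireo.
Leila and Vireo together hold 30% + 44% = 74% of Cinder, so Leila controls Cinder.
Cinder holds 100% of Caldera, so Leila controls Caldera.

Yes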